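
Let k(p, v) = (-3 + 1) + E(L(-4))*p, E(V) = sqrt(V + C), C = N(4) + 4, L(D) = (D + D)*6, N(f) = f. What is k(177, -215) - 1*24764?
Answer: -24766 + 354*I*sqrt(10) ≈ -24766.0 + 1119.4*I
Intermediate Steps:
L(D) = 12*D (L(D) = (2*D)*6 = 12*D)
C = 8 (C = 4 + 4 = 8)
E(V) = sqrt(8 + V) (E(V) = sqrt(V + 8) = sqrt(8 + V))
k(p, v) = -2 + 2*I*p*sqrt(10) (k(p, v) = (-3 + 1) + sqrt(8 + 12*(-4))*p = -2 + sqrt(8 - 48)*p = -2 + sqrt(-40)*p = -2 + (2*I*sqrt(10))*p = -2 + 2*I*p*sqrt(10))
k(177, -215) - 1*24764 = (-2 + 2*I*177*sqrt(10)) - 1*24764 = (-2 + 354*I*sqrt(10)) - 24764 = -24766 + 354*I*sqrt(10)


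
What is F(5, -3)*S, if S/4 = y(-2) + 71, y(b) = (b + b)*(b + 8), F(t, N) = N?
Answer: -564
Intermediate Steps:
y(b) = 2*b*(8 + b) (y(b) = (2*b)*(8 + b) = 2*b*(8 + b))
S = 188 (S = 4*(2*(-2)*(8 - 2) + 71) = 4*(2*(-2)*6 + 71) = 4*(-24 + 71) = 4*47 = 188)
F(5, -3)*S = -3*188 = -564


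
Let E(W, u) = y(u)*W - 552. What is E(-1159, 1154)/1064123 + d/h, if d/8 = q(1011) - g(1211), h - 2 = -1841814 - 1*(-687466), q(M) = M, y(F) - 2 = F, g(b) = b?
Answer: -772765995188/614183064279 ≈ -1.2582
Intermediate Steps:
y(F) = 2 + F
h = -1154346 (h = 2 + (-1841814 - 1*(-687466)) = 2 + (-1841814 + 687466) = 2 - 1154348 = -1154346)
d = -1600 (d = 8*(1011 - 1*1211) = 8*(1011 - 1211) = 8*(-200) = -1600)
E(W, u) = -552 + W*(2 + u) (E(W, u) = (2 + u)*W - 552 = W*(2 + u) - 552 = -552 + W*(2 + u))
E(-1159, 1154)/1064123 + d/h = (-552 - 1159*(2 + 1154))/1064123 - 1600/(-1154346) = (-552 - 1159*1156)*(1/1064123) - 1600*(-1/1154346) = (-552 - 1339804)*(1/1064123) + 800/577173 = -1340356*1/1064123 + 800/577173 = -1340356/1064123 + 800/577173 = -772765995188/614183064279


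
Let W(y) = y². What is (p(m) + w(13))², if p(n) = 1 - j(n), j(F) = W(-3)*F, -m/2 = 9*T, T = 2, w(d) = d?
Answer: 114244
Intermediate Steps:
m = -36 (m = -18*2 = -2*18 = -36)
j(F) = 9*F (j(F) = (-3)²*F = 9*F)
p(n) = 1 - 9*n
(p(m) + w(13))² = ((1 - 9*(-36)) + 13)² = ((1 + 324) + 13)² = (325 + 13)² = 338² = 114244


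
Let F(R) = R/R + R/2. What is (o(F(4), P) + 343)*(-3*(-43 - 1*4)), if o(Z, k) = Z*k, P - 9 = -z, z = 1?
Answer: 51747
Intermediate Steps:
F(R) = 1 + R/2 (F(R) = 1 + R*(½) = 1 + R/2)
P = 8 (P = 9 - 1*1 = 9 - 1 = 8)
(o(F(4), P) + 343)*(-3*(-43 - 1*4)) = ((1 + (½)*4)*8 + 343)*(-3*(-43 - 1*4)) = ((1 + 2)*8 + 343)*(-3*(-43 - 4)) = (3*8 + 343)*(-3*(-47)) = (24 + 343)*141 = 367*141 = 51747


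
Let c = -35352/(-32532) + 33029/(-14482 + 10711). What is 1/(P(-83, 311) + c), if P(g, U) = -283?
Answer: -10223181/2971592476 ≈ -0.0034403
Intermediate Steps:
c = -78432253/10223181 (c = -35352*(-1/32532) + 33029/(-3771) = 2946/2711 + 33029*(-1/3771) = 2946/2711 - 33029/3771 = -78432253/10223181 ≈ -7.6720)
1/(P(-83, 311) + c) = 1/(-283 - 78432253/10223181) = 1/(-2971592476/10223181) = -10223181/2971592476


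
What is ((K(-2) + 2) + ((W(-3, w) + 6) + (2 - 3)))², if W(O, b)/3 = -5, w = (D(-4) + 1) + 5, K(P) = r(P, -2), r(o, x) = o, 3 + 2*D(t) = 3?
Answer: 100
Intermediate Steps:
D(t) = 0 (D(t) = -3/2 + (½)*3 = -3/2 + 3/2 = 0)
K(P) = P
w = 6 (w = (0 + 1) + 5 = 1 + 5 = 6)
W(O, b) = -15 (W(O, b) = 3*(-5) = -15)
((K(-2) + 2) + ((W(-3, w) + 6) + (2 - 3)))² = ((-2 + 2) + ((-15 + 6) + (2 - 3)))² = (0 + (-9 - 1))² = (0 - 10)² = (-10)² = 100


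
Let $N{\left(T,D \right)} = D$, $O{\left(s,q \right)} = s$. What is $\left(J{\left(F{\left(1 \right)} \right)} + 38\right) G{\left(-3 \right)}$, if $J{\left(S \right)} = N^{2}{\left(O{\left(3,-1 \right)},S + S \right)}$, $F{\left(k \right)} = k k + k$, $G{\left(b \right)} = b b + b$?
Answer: $324$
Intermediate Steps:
$G{\left(b \right)} = b + b^{2}$ ($G{\left(b \right)} = b^{2} + b = b + b^{2}$)
$F{\left(k \right)} = k + k^{2}$ ($F{\left(k \right)} = k^{2} + k = k + k^{2}$)
$J{\left(S \right)} = 4 S^{2}$ ($J{\left(S \right)} = \left(S + S\right)^{2} = \left(2 S\right)^{2} = 4 S^{2}$)
$\left(J{\left(F{\left(1 \right)} \right)} + 38\right) G{\left(-3 \right)} = \left(4 \left(1 \left(1 + 1\right)\right)^{2} + 38\right) \left(- 3 \left(1 - 3\right)\right) = \left(4 \left(1 \cdot 2\right)^{2} + 38\right) \left(\left(-3\right) \left(-2\right)\right) = \left(4 \cdot 2^{2} + 38\right) 6 = \left(4 \cdot 4 + 38\right) 6 = \left(16 + 38\right) 6 = 54 \cdot 6 = 324$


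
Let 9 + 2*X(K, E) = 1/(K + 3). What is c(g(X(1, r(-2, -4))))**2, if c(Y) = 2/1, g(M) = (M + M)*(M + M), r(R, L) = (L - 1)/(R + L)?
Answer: 4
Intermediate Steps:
r(R, L) = (-1 + L)/(L + R)
X(K, E) = -9/2 + 1/(2*(3 + K)) (X(K, E) = -9/2 + 1/(2*(K + 3)) = -9/2 + 1/(2*(3 + K)))
g(M) = 4*M**2 (g(M) = (2*M)*(2*M) = 4*M**2)
c(Y) = 2 (c(Y) = 2*1 = 2)
c(g(X(1, r(-2, -4))))**2 = 2**2 = 4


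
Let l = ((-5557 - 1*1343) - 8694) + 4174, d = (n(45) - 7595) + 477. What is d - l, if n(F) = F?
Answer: 4347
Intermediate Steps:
d = -7073 (d = (45 - 7595) + 477 = -7550 + 477 = -7073)
l = -11420 (l = ((-5557 - 1343) - 8694) + 4174 = (-6900 - 8694) + 4174 = -15594 + 4174 = -11420)
d - l = -7073 - 1*(-11420) = -7073 + 11420 = 4347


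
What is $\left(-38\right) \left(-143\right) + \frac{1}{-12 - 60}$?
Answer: $\frac{391247}{72} \approx 5434.0$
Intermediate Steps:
$\left(-38\right) \left(-143\right) + \frac{1}{-12 - 60} = 5434 + \frac{1}{-72} = 5434 - \frac{1}{72} = \frac{391247}{72}$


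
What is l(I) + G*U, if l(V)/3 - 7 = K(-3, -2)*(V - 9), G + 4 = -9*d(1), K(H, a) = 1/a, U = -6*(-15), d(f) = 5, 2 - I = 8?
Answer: -8733/2 ≈ -4366.5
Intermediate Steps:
I = -6 (I = 2 - 1*8 = 2 - 8 = -6)
U = 90
G = -49 (G = -4 - 9*5 = -4 - 45 = -49)
l(V) = 69/2 - 3*V/2 (l(V) = 21 + 3*((V - 9)/(-2)) = 21 + 3*(-(-9 + V)/2) = 21 + 3*(9/2 - V/2) = 21 + (27/2 - 3*V/2) = 69/2 - 3*V/2)
l(I) + G*U = (69/2 - 3/2*(-6)) - 49*90 = (69/2 + 9) - 4410 = 87/2 - 4410 = -8733/2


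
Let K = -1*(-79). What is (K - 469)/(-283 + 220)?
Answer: 130/21 ≈ 6.1905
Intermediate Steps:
K = 79
(K - 469)/(-283 + 220) = (79 - 469)/(-283 + 220) = -390/(-63) = -390*(-1/63) = 130/21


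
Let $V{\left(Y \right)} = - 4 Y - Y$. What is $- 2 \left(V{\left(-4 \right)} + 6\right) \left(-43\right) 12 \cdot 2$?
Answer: $53664$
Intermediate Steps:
$V{\left(Y \right)} = - 5 Y$
$- 2 \left(V{\left(-4 \right)} + 6\right) \left(-43\right) 12 \cdot 2 = - 2 \left(\left(-5\right) \left(-4\right) + 6\right) \left(-43\right) 12 \cdot 2 = - 2 \left(20 + 6\right) \left(-43\right) 24 = \left(-2\right) 26 \left(-43\right) 24 = \left(-52\right) \left(-43\right) 24 = 2236 \cdot 24 = 53664$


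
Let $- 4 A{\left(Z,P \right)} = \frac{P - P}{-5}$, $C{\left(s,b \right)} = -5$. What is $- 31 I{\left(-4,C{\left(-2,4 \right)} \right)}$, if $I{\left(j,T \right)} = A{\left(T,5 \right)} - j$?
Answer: $-124$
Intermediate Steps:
$A{\left(Z,P \right)} = 0$ ($A{\left(Z,P \right)} = - \frac{\left(P - P\right) \frac{1}{-5}}{4} = - \frac{0 \left(- \frac{1}{5}\right)}{4} = \left(- \frac{1}{4}\right) 0 = 0$)
$I{\left(j,T \right)} = - j$ ($I{\left(j,T \right)} = 0 - j = - j$)
$- 31 I{\left(-4,C{\left(-2,4 \right)} \right)} = - 31 \left(\left(-1\right) \left(-4\right)\right) = \left(-31\right) 4 = -124$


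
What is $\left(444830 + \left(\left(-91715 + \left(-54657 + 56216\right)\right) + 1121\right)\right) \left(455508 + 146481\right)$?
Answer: $214184676255$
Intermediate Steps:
$\left(444830 + \left(\left(-91715 + \left(-54657 + 56216\right)\right) + 1121\right)\right) \left(455508 + 146481\right) = \left(444830 + \left(\left(-91715 + 1559\right) + 1121\right)\right) 601989 = \left(444830 + \left(-90156 + 1121\right)\right) 601989 = \left(444830 - 89035\right) 601989 = 355795 \cdot 601989 = 214184676255$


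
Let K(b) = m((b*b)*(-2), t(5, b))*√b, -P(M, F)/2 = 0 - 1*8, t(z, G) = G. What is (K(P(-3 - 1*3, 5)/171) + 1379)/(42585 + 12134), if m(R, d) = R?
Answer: 197/7817 - 2048*√19/91202181903 ≈ 0.025201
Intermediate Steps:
P(M, F) = 16 (P(M, F) = -2*(0 - 1*8) = -2*(0 - 8) = -2*(-8) = 16)
K(b) = -2*b^(5/2) (K(b) = ((b*b)*(-2))*√b = (b²*(-2))*√b = (-2*b²)*√b = -2*b^(5/2))
(K(P(-3 - 1*3, 5)/171) + 1379)/(42585 + 12134) = (-2*1024*√19/1666737 + 1379)/(42585 + 12134) = (-2*1024*√19/1666737 + 1379)/54719 = (-2048*√19/1666737 + 1379)*(1/54719) = (1379 - 2048*√19/1666737)*(1/54719) = 197/7817 - 2048*√19/91202181903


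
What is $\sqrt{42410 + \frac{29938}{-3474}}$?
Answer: $\frac{\sqrt{14214681793}}{579} \approx 205.92$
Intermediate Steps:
$\sqrt{42410 + \frac{29938}{-3474}} = \sqrt{42410 + 29938 \left(- \frac{1}{3474}\right)} = \sqrt{42410 - \frac{14969}{1737}} = \sqrt{\frac{73651201}{1737}} = \frac{\sqrt{14214681793}}{579}$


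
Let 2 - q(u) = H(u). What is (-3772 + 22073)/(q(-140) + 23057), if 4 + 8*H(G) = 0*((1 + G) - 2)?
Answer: 36602/46119 ≈ 0.79364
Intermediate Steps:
H(G) = -½ (H(G) = -½ + (0*((1 + G) - 2))/8 = -½ + (0*(-1 + G))/8 = -½ + (⅛)*0 = -½ + 0 = -½)
q(u) = 5/2 (q(u) = 2 - 1*(-½) = 2 + ½ = 5/2)
(-3772 + 22073)/(q(-140) + 23057) = (-3772 + 22073)/(5/2 + 23057) = 18301/(46119/2) = 18301*(2/46119) = 36602/46119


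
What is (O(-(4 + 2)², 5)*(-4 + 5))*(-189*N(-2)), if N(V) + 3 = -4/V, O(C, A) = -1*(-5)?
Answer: 945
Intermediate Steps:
O(C, A) = 5
N(V) = -3 - 4/V
(O(-(4 + 2)², 5)*(-4 + 5))*(-189*N(-2)) = (5*(-4 + 5))*(-189*(-3 - 4/(-2))) = (5*1)*(-189*(-3 - 4*(-½))) = 5*(-189*(-3 + 2)) = 5*(-189*(-1)) = 5*189 = 945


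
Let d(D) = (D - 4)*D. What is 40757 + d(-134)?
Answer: 59249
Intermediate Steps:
d(D) = D*(-4 + D) (d(D) = (-4 + D)*D = D*(-4 + D))
40757 + d(-134) = 40757 - 134*(-4 - 134) = 40757 - 134*(-138) = 40757 + 18492 = 59249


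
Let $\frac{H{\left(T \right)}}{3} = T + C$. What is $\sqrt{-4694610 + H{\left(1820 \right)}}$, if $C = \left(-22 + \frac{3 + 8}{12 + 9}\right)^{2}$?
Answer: $\frac{i \sqrt{2067304947}}{21} \approx 2165.1 i$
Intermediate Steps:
$C = \frac{203401}{441}$ ($C = \left(-22 + \frac{11}{21}\right)^{2} = \left(- \frac{451}{21}\right)^{2} = \frac{203401}{441} \approx 461.23$)
$H{\left(T \right)} = \frac{203401}{147} + 3 T$ ($H{\left(T \right)} = 3 \left(T + \frac{203401}{441}\right) = 3 \left(\frac{203401}{441} + T\right) = \frac{203401}{147} + 3 T$)
$\sqrt{-4694610 + H{\left(1820 \right)}} = \sqrt{-4694610 + \left(\frac{203401}{147} + 3 \cdot 1820\right)} = \sqrt{-4694610 + \left(\frac{203401}{147} + 5460\right)} = \sqrt{-4694610 + \frac{1006021}{147}} = \sqrt{- \frac{689101649}{147}} = \frac{i \sqrt{2067304947}}{21}$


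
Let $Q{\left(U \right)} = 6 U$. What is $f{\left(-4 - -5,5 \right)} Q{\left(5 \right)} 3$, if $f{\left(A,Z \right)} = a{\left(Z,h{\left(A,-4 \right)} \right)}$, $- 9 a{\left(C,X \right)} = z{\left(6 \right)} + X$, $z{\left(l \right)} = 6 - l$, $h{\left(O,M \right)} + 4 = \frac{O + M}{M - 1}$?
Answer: $34$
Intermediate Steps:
$h{\left(O,M \right)} = -4 + \frac{M + O}{-1 + M}$ ($h{\left(O,M \right)} = -4 + \frac{O + M}{M - 1} = -4 + \frac{M + O}{-1 + M}$)
$a{\left(C,X \right)} = - \frac{X}{9}$ ($a{\left(C,X \right)} = - \frac{\left(6 - 6\right) + X}{9} = - \frac{0 + X}{9} = - \frac{X}{9}$)
$f{\left(A,Z \right)} = \frac{16}{45} + \frac{A}{45}$ ($f{\left(A,Z \right)} = - \frac{\frac{1}{-1 - 4} \left(4 + A - -12\right)}{9} = - \frac{\frac{1}{-5} \left(4 + A + 12\right)}{9} = - \frac{\left(- \frac{1}{5}\right) \left(16 + A\right)}{9} = - \frac{- \frac{16}{5} - \frac{A}{5}}{9} = \frac{16}{45} + \frac{A}{45}$)
$f{\left(-4 - -5,5 \right)} Q{\left(5 \right)} 3 = \left(\frac{16}{45} + \frac{-4 - -5}{45}\right) 6 \cdot 5 \cdot 3 = \left(\frac{16}{45} + \frac{-4 + 5}{45}\right) 30 \cdot 3 = \left(\frac{16}{45} + \frac{1}{45} \cdot 1\right) 30 \cdot 3 = \left(\frac{16}{45} + \frac{1}{45}\right) 30 \cdot 3 = \frac{17}{45} \cdot 30 \cdot 3 = \frac{34}{3} \cdot 3 = 34$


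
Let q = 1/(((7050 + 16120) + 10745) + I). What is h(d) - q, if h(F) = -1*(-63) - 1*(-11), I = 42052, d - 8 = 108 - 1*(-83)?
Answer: 5621557/75967 ≈ 74.000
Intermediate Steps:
d = 199 (d = 8 + (108 - 1*(-83)) = 8 + (108 + 83) = 8 + 191 = 199)
h(F) = 74 (h(F) = 63 + 11 = 74)
q = 1/75967 (q = 1/(((7050 + 16120) + 10745) + 42052) = 1/((23170 + 10745) + 42052) = 1/(33915 + 42052) = 1/75967 ≈ 1.3164e-5)
h(d) - q = 74 - 1*1/75967 = 74 - 1/75967 = 5621557/75967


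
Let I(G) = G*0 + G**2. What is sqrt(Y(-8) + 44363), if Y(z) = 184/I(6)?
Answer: sqrt(399313)/3 ≈ 210.64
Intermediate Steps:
I(G) = G**2 (I(G) = 0 + G**2 = G**2)
Y(z) = 46/9 (Y(z) = 184/(6**2) = 184/36 = 184*(1/36) = 46/9)
sqrt(Y(-8) + 44363) = sqrt(46/9 + 44363) = sqrt(399313/9) = sqrt(399313)/3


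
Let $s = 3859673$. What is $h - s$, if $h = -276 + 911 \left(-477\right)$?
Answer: $-4294496$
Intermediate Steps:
$h = -434823$ ($h = -276 - 434547 = -434823$)
$h - s = -434823 - 3859673 = -4294496$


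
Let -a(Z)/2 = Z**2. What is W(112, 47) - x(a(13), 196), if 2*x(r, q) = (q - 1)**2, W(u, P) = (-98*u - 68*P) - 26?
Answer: -66421/2 ≈ -33211.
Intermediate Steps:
a(Z) = -2*Z**2
W(u, P) = -26 - 98*u - 68*P
x(r, q) = (-1 + q)**2/2 (x(r, q) = (q - 1)**2/2 = (-1 + q)**2/2)
W(112, 47) - x(a(13), 196) = (-26 - 98*112 - 68*47) - (-1 + 196)**2/2 = (-26 - 10976 - 3196) - 195**2/2 = -14198 - 38025/2 = -66421/2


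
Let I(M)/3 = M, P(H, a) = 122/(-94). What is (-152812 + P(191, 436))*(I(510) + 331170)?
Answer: -2389526257500/47 ≈ -5.0841e+10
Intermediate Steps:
P(H, a) = -61/47 (P(H, a) = 122*(-1/94) = -61/47)
I(M) = 3*M
(-152812 + P(191, 436))*(I(510) + 331170) = (-152812 - 61/47)*(3*510 + 331170) = -7182225*(1530 + 331170)/47 = -7182225/47*332700 = -2389526257500/47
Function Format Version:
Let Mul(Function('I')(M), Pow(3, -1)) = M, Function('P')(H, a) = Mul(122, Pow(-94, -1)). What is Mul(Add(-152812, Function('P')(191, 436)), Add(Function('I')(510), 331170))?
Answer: Rational(-2389526257500, 47) ≈ -5.0841e+10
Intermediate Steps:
Function('P')(H, a) = Rational(-61, 47) (Function('P')(H, a) = Mul(122, Rational(-1, 94)) = Rational(-61, 47))
Function('I')(M) = Mul(3, M)
Mul(Add(-152812, Function('P')(191, 436)), Add(Function('I')(510), 331170)) = Mul(Add(-152812, Rational(-61, 47)), Add(Mul(3, 510), 331170)) = Mul(Rational(-7182225, 47), Add(1530, 331170)) = Mul(Rational(-7182225, 47), 332700) = Rational(-2389526257500, 47)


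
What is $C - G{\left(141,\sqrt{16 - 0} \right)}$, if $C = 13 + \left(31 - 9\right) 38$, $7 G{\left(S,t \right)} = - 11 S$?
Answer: $\frac{7494}{7} \approx 1070.6$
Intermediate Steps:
$G{\left(S,t \right)} = - \frac{11 S}{7}$ ($G{\left(S,t \right)} = \frac{\left(-11\right) S}{7} = - \frac{11 S}{7}$)
$C = 849$ ($C = 13 + \left(31 - 9\right) 38 = 13 + 22 \cdot 38 = 13 + 836 = 849$)
$C - G{\left(141,\sqrt{16 - 0} \right)} = 849 - \left(- \frac{11}{7}\right) 141 = 849 - - \frac{1551}{7} = 849 + \frac{1551}{7} = \frac{7494}{7}$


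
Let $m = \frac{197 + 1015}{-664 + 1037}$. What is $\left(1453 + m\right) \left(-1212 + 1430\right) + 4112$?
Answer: $\frac{119947234}{373} \approx 3.2157 \cdot 10^{5}$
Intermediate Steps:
$m = \frac{1212}{373} \approx 3.2493$
$\left(1453 + m\right) \left(-1212 + 1430\right) + 4112 = \left(1453 + \frac{1212}{373}\right) \left(-1212 + 1430\right) + 4112 = \frac{543181}{373} \cdot 218 + 4112 = \frac{118413458}{373} + 4112 = \frac{119947234}{373}$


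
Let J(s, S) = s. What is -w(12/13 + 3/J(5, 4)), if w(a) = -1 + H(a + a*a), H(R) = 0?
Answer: 1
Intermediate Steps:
w(a) = -1 (w(a) = -1 + 0 = -1)
-w(12/13 + 3/J(5, 4)) = -1*(-1) = 1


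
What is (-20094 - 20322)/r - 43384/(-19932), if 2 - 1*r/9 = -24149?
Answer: 7259538/3646801 ≈ 1.9907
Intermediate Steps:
r = 217359 (r = 18 - 9*(-24149) = 18 + 217341 = 217359)
(-20094 - 20322)/r - 43384/(-19932) = (-20094 - 20322)/217359 - 43384/(-19932) = -40416*1/217359 - 43384*(-1/19932) = -13472/72453 + 986/453 = 7259538/3646801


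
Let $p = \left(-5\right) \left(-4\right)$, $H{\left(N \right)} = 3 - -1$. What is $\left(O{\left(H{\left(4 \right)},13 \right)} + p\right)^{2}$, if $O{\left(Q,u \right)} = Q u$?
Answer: $5184$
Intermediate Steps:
$H{\left(N \right)} = 4$ ($H{\left(N \right)} = 3 + 1 = 4$)
$p = 20$
$\left(O{\left(H{\left(4 \right)},13 \right)} + p\right)^{2} = \left(4 \cdot 13 + 20\right)^{2} = \left(52 + 20\right)^{2} = 72^{2} = 5184$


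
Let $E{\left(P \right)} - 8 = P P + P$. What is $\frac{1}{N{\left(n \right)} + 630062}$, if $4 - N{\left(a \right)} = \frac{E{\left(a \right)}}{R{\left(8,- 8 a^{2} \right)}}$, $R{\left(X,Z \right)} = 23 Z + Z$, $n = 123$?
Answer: $\frac{726192}{457548892487} \approx 1.5871 \cdot 10^{-6}$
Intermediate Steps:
$E{\left(P \right)} = 8 + P + P^{2}$ ($E{\left(P \right)} = 8 + \left(P P + P\right) = 8 + \left(P^{2} + P\right) = 8 + \left(P + P^{2}\right) = 8 + P + P^{2}$)
$R{\left(X,Z \right)} = 24 Z$
$N{\left(a \right)} = 4 + \frac{8 + a + a^{2}}{192 a^{2}}$ ($N{\left(a \right)} = 4 - \frac{8 + a + a^{2}}{24 \left(- 8 a^{2}\right)} = 4 - \frac{8 + a + a^{2}}{\left(-192\right) a^{2}} = 4 - \left(8 + a + a^{2}\right) \left(- \frac{1}{192 a^{2}}\right) = 4 - - \frac{8 + a + a^{2}}{192 a^{2}} = 4 + \frac{8 + a + a^{2}}{192 a^{2}}$)
$\frac{1}{N{\left(n \right)} + 630062} = \frac{1}{\frac{8 + 123 + 769 \cdot 123^{2}}{192 \cdot 15129} + 630062} = \frac{1}{\frac{1}{192} \cdot \frac{1}{15129} \left(8 + 123 + 769 \cdot 15129\right) + 630062} = \frac{1}{\frac{1}{192} \cdot \frac{1}{15129} \left(8 + 123 + 11634201\right) + 630062} = \frac{1}{\frac{1}{192} \cdot \frac{1}{15129} \cdot 11634332 + 630062} = \frac{1}{\frac{2908583}{726192} + 630062} = \frac{1}{\frac{457548892487}{726192}} = \frac{726192}{457548892487}$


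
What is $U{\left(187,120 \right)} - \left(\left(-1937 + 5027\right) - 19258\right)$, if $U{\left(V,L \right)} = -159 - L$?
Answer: $15889$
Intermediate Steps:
$U{\left(187,120 \right)} - \left(\left(-1937 + 5027\right) - 19258\right) = \left(-159 - 120\right) - \left(\left(-1937 + 5027\right) - 19258\right) = \left(-159 - 120\right) - \left(3090 - 19258\right) = -279 - -16168 = -279 + 16168 = 15889$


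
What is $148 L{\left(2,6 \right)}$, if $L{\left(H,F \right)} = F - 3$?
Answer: $444$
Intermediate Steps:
$L{\left(H,F \right)} = -3 + F$ ($L{\left(H,F \right)} = F - 3 = -3 + F$)
$148 L{\left(2,6 \right)} = 148 \left(-3 + 6\right) = 148 \cdot 3 = 444$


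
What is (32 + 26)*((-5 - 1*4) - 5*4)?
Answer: -1682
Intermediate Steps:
(32 + 26)*((-5 - 1*4) - 5*4) = 58*((-5 - 4) - 20) = 58*(-9 - 20) = 58*(-29) = -1682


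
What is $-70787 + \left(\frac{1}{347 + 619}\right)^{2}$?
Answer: $- \frac{66055313771}{933156} \approx -70787.0$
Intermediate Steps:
$-70787 + \left(\frac{1}{347 + 619}\right)^{2} = -70787 + \left(\frac{1}{966}\right)^{2} = -70787 + \frac{1}{933156} = - \frac{66055313771}{933156}$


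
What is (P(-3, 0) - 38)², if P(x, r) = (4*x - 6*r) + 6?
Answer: 1936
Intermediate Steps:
P(x, r) = 6 - 6*r + 4*x (P(x, r) = (-6*r + 4*x) + 6 = 6 - 6*r + 4*x)
(P(-3, 0) - 38)² = ((6 - 6*0 + 4*(-3)) - 38)² = ((6 + 0 - 12) - 38)² = (-6 - 38)² = (-44)² = 1936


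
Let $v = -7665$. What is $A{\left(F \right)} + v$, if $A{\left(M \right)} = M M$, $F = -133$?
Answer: $10024$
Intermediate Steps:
$A{\left(M \right)} = M^{2}$
$A{\left(F \right)} + v = \left(-133\right)^{2} - 7665 = 17689 - 7665 = 10024$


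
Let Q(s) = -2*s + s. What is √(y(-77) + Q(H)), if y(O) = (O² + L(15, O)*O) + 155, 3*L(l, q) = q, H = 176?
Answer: √70959/3 ≈ 88.794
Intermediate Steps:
L(l, q) = q/3
y(O) = 155 + 4*O²/3 (y(O) = (O² + (O/3)*O) + 155 = (O² + O²/3) + 155 = 4*O²/3 + 155 = 155 + 4*O²/3)
Q(s) = -s
√(y(-77) + Q(H)) = √((155 + (4/3)*(-77)²) - 1*176) = √((155 + (4/3)*5929) - 176) = √((155 + 23716/3) - 176) = √(24181/3 - 176) = √(23653/3) = √70959/3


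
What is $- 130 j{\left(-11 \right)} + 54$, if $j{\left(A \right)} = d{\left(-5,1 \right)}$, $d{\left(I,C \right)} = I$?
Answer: $704$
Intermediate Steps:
$j{\left(A \right)} = -5$
$- 130 j{\left(-11 \right)} + 54 = \left(-130\right) \left(-5\right) + 54 = 650 + 54 = 704$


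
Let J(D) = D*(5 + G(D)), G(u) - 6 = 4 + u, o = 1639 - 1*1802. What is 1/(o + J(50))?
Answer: 1/3087 ≈ 0.00032394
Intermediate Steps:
o = -163 (o = 1639 - 1802 = -163)
G(u) = 10 + u (G(u) = 6 + (4 + u) = 10 + u)
J(D) = D*(15 + D) (J(D) = D*(5 + (10 + D)) = D*(15 + D))
1/(o + J(50)) = 1/(-163 + 50*(15 + 50)) = 1/(-163 + 50*65) = 1/(-163 + 3250) = 1/3087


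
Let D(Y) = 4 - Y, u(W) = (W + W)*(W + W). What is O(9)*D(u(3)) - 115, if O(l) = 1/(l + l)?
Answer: -1051/9 ≈ -116.78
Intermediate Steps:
O(l) = 1/(2*l)
u(W) = 4*W² (u(W) = (2*W)*(2*W) = 4*W²)
O(9)*D(u(3)) - 115 = ((½)/9)*(4 - 4*3²) - 115 = ((½)*(⅑))*(4 - 4*9) - 115 = (4 - 1*36)/18 - 115 = (4 - 36)/18 - 115 = (1/18)*(-32) - 115 = -16/9 - 115 = -1051/9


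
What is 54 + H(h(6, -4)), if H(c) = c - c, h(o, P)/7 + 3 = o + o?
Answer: 54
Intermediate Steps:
h(o, P) = -21 + 14*o (h(o, P) = -21 + 7*(o + o) = -21 + 7*(2*o) = -21 + 14*o)
H(c) = 0
54 + H(h(6, -4)) = 54 + 0 = 54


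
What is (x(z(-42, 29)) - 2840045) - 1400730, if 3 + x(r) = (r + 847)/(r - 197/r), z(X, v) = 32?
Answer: -3507095278/827 ≈ -4.2407e+6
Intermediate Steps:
x(r) = -3 + (847 + r)/(r - 197/r) (x(r) = -3 + (r + 847)/(r - 197/r) = -3 + (847 + r)/(r - 197/r))
(x(z(-42, 29)) - 2840045) - 1400730 = ((591 - 2*32**2 + 847*32)/(-197 + 32**2) - 2840045) - 1400730 = ((591 - 2*1024 + 27104)/(-197 + 1024) - 2840045) - 1400730 = ((591 - 2048 + 27104)/827 - 2840045) - 1400730 = ((1/827)*25647 - 2840045) - 1400730 = (25647/827 - 2840045) - 1400730 = -2348691568/827 - 1400730 = -3507095278/827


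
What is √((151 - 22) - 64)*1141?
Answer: 1141*√65 ≈ 9199.0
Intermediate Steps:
√((151 - 22) - 64)*1141 = √(129 - 64)*1141 = √65*1141 = 1141*√65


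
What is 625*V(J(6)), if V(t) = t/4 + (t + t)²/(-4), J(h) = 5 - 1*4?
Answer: -1875/4 ≈ -468.75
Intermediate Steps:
J(h) = 1 (J(h) = 5 - 4 = 1)
V(t) = -t² + t/4 (V(t) = t*(¼) + (2*t)²*(-¼) = t/4 + (4*t²)*(-¼) = t/4 - t² = -t² + t/4)
625*V(J(6)) = 625*(1*(¼ - 1*1)) = 625*(1*(¼ - 1)) = 625*(1*(-¾)) = 625*(-¾) = -1875/4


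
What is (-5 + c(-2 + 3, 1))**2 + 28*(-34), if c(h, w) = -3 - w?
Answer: -871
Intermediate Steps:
(-5 + c(-2 + 3, 1))**2 + 28*(-34) = (-5 + (-3 - 1*1))**2 + 28*(-34) = (-5 + (-3 - 1))**2 - 952 = (-5 - 4)**2 - 952 = (-9)**2 - 952 = 81 - 952 = -871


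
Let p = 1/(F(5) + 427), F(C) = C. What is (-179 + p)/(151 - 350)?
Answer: 77327/85968 ≈ 0.89949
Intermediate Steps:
p = 1/432 (p = 1/(5 + 427) = 1/432 ≈ 0.0023148)
(-179 + p)/(151 - 350) = (-179 + 1/432)/(151 - 350) = -77327/432/(-199) = -77327/432*(-1/199) = 77327/85968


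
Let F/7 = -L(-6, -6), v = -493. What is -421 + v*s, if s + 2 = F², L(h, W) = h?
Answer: -869087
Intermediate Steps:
F = 42 (F = 7*(-1*(-6)) = 7*6 = 42)
s = 1762 (s = -2 + 42² = -2 + 1764 = 1762)
-421 + v*s = -421 - 493*1762 = -421 - 868666 = -869087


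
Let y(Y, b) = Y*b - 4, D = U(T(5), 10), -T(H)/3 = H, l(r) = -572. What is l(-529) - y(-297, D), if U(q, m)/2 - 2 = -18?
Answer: -10072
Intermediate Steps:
T(H) = -3*H
U(q, m) = -32 (U(q, m) = 4 + 2*(-18) = 4 - 36 = -32)
D = -32
y(Y, b) = -4 + Y*b
l(-529) - y(-297, D) = -572 - (-4 - 297*(-32)) = -572 - (-4 + 9504) = -572 - 1*9500 = -572 - 9500 = -10072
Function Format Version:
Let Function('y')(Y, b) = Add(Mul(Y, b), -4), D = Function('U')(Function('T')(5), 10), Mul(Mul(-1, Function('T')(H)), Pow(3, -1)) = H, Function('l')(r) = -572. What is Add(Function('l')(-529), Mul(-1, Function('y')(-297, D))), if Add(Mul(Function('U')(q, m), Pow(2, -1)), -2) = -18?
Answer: -10072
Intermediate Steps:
Function('T')(H) = Mul(-3, H)
Function('U')(q, m) = -32 (Function('U')(q, m) = Add(4, Mul(2, -18)) = Add(4, -36) = -32)
D = -32
Function('y')(Y, b) = Add(-4, Mul(Y, b))
Add(Function('l')(-529), Mul(-1, Function('y')(-297, D))) = Add(-572, Mul(-1, Add(-4, Mul(-297, -32)))) = Add(-572, Mul(-1, Add(-4, 9504))) = Add(-572, Mul(-1, 9500)) = Add(-572, -9500) = -10072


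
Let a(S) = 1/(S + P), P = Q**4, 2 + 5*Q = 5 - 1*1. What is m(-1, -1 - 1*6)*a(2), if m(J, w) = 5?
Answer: 3125/1266 ≈ 2.4684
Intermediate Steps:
Q = 2/5 (Q = -2/5 + (5 - 1*1)/5 = -2/5 + (5 - 1)/5 = -2/5 + (1/5)*4 = -2/5 + 4/5 = 2/5 ≈ 0.40000)
P = 16/625 (P = (2/5)**4 = 16/625 ≈ 0.025600)
a(S) = 1/(16/625 + S) (a(S) = 1/(S + 16/625) = 1/(16/625 + S))
m(-1, -1 - 1*6)*a(2) = 5*(625/(16 + 625*2)) = 5*(625/(16 + 1250)) = 5*(625/1266) = 3125/1266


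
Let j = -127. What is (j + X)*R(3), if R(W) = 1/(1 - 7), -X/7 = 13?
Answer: 109/3 ≈ 36.333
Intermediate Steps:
X = -91 (X = -7*13 = -91)
R(W) = -1/6 (R(W) = 1/(-6) = -1/6)
(j + X)*R(3) = (-127 - 91)*(-1/6) = -218*(-1/6) = 109/3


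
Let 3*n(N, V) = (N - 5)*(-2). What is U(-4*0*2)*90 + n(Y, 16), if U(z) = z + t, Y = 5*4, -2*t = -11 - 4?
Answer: 665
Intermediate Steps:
t = 15/2 (t = -(-11 - 4)/2 = -1/2*(-15) = 15/2 ≈ 7.5000)
Y = 20
n(N, V) = 10/3 - 2*N/3 (n(N, V) = ((N - 5)*(-2))/3 = ((-5 + N)*(-2))/3 = (10 - 2*N)/3 = 10/3 - 2*N/3)
U(z) = 15/2 + z (U(z) = z + 15/2 = 15/2 + z)
U(-4*0*2)*90 + n(Y, 16) = (15/2 - 4*0*2)*90 + (10/3 - 2/3*20) = (15/2 + 0*2)*90 + (10/3 - 40/3) = (15/2 + 0)*90 - 10 = (15/2)*90 - 10 = 675 - 10 = 665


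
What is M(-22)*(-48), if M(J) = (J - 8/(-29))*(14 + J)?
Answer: -241920/29 ≈ -8342.1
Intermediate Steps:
M(J) = (14 + J)*(8/29 + J) (M(J) = (J - 8*(-1/29))*(14 + J) = (J + 8/29)*(14 + J) = (8/29 + J)*(14 + J) = (14 + J)*(8/29 + J))
M(-22)*(-48) = (112/29 + (-22)² + (414/29)*(-22))*(-48) = (112/29 + 484 - 9108/29)*(-48) = (5040/29)*(-48) = -241920/29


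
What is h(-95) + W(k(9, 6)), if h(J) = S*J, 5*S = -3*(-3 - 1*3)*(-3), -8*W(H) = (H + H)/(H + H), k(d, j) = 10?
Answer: 8207/8 ≈ 1025.9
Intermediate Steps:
W(H) = -1/8 (W(H) = -(H + H)/(8*(H + H)) = -2*H/(8*(2*H)) = -2*H*1/(2*H)/8 = -1/8*1 = -1/8)
S = -54/5 (S = (-3*(-3 - 1*3)*(-3))/5 = (-3*(-3 - 3)*(-3))/5 = (-3*(-6)*(-3))/5 = (18*(-3))/5 = (1/5)*(-54) = -54/5 ≈ -10.800)
h(J) = -54*J/5
h(-95) + W(k(9, 6)) = -54/5*(-95) - 1/8 = 1026 - 1/8 = 8207/8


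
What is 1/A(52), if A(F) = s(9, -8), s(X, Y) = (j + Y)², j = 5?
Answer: ⅑ ≈ 0.11111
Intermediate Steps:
s(X, Y) = (5 + Y)²
A(F) = 9 (A(F) = (5 - 8)² = (-3)² = 9)
1/A(52) = 1/9 = ⅑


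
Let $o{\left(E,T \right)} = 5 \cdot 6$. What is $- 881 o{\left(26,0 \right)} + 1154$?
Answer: $-25276$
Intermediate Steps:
$o{\left(E,T \right)} = 30$
$- 881 o{\left(26,0 \right)} + 1154 = \left(-881\right) 30 + 1154 = -26430 + 1154 = -25276$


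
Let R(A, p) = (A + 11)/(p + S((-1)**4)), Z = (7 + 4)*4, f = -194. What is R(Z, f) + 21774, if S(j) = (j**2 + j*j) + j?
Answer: 4158779/191 ≈ 21774.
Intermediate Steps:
S(j) = j + 2*j**2 (S(j) = (j**2 + j**2) + j = 2*j**2 + j = j + 2*j**2)
Z = 44 (Z = 11*4 = 44)
R(A, p) = (11 + A)/(3 + p) (R(A, p) = (A + 11)/(p + (-1)**4*(1 + 2*(-1)**4)) = (11 + A)/(p + 1*(1 + 2*1)) = (11 + A)/(p + 1*(1 + 2)) = (11 + A)/(p + 1*3) = (11 + A)/(p + 3) = (11 + A)/(3 + p))
R(Z, f) + 21774 = (11 + 44)/(3 - 194) + 21774 = 55/(-191) + 21774 = -1/191*55 + 21774 = -55/191 + 21774 = 4158779/191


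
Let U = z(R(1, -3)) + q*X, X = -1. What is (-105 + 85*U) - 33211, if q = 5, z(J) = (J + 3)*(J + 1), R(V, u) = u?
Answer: -33741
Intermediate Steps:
z(J) = (1 + J)*(3 + J) (z(J) = (3 + J)*(1 + J) = (1 + J)*(3 + J))
U = -5 (U = (3 + (-3)² + 4*(-3)) + 5*(-1) = (3 + 9 - 12) - 5 = 0 - 5 = -5)
(-105 + 85*U) - 33211 = (-105 + 85*(-5)) - 33211 = (-105 - 425) - 33211 = -530 - 33211 = -33741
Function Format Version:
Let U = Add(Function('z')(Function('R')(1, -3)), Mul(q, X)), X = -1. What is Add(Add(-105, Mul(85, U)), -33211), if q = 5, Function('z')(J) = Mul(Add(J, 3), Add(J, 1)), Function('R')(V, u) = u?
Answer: -33741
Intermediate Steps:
Function('z')(J) = Mul(Add(1, J), Add(3, J)) (Function('z')(J) = Mul(Add(3, J), Add(1, J)) = Mul(Add(1, J), Add(3, J)))
U = -5 (U = Add(Add(3, Pow(-3, 2), Mul(4, -3)), Mul(5, -1)) = Add(Add(3, 9, -12), -5) = Add(0, -5) = -5)
Add(Add(-105, Mul(85, U)), -33211) = Add(Add(-105, Mul(85, -5)), -33211) = Add(Add(-105, -425), -33211) = Add(-530, -33211) = -33741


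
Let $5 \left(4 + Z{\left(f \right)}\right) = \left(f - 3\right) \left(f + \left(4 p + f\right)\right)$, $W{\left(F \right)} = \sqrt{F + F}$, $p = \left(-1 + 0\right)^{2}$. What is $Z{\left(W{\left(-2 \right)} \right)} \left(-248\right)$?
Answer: $1984 + \frac{992 i}{5} \approx 1984.0 + 198.4 i$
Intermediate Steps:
$p = 1$ ($p = \left(-1\right)^{2} = 1$)
$W{\left(F \right)} = \sqrt{2} \sqrt{F}$ ($W{\left(F \right)} = \sqrt{2 F} = \sqrt{2} \sqrt{F}$)
$Z{\left(f \right)} = -4 + \frac{\left(-3 + f\right) \left(4 + 2 f\right)}{5}$ ($Z{\left(f \right)} = -4 + \frac{\left(f - 3\right) \left(f + \left(4 \cdot 1 + f\right)\right)}{5} = -4 + \frac{\left(-3 + f\right) \left(f + \left(4 + f\right)\right)}{5} = -4 + \frac{\left(-3 + f\right) \left(4 + 2 f\right)}{5}$)
$Z{\left(W{\left(-2 \right)} \right)} \left(-248\right) = \left(- \frac{32}{5} - \frac{2 \sqrt{2} \sqrt{-2}}{5} + \frac{2 \left(\sqrt{2} \sqrt{-2}\right)^{2}}{5}\right) \left(-248\right) = \left(- \frac{32}{5} - \frac{2 \sqrt{2} i \sqrt{2}}{5} + \frac{2 \left(\sqrt{2} i \sqrt{2}\right)^{2}}{5}\right) \left(-248\right) = \left(- \frac{32}{5} - \frac{2 \cdot 2 i}{5} + \frac{2 \left(2 i\right)^{2}}{5}\right) \left(-248\right) = \left(- \frac{32}{5} - \frac{4 i}{5} + \frac{2}{5} \left(-4\right)\right) \left(-248\right) = \left(- \frac{32}{5} - \frac{4 i}{5} - \frac{8}{5}\right) \left(-248\right) = \left(-8 - \frac{4 i}{5}\right) \left(-248\right) = 1984 + \frac{992 i}{5}$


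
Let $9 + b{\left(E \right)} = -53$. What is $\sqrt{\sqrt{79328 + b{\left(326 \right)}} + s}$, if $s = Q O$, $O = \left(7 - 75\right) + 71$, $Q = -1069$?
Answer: $\sqrt{-3207 + \sqrt{79266}} \approx 54.088 i$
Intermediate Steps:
$b{\left(E \right)} = -62$ ($b{\left(E \right)} = -9 - 53 = -62$)
$O = 3$ ($O = -68 + 71 = 3$)
$s = -3207$ ($s = \left(-1069\right) 3 = -3207$)
$\sqrt{\sqrt{79328 + b{\left(326 \right)}} + s} = \sqrt{\sqrt{79328 - 62} - 3207} = \sqrt{\sqrt{79266} - 3207} = \sqrt{-3207 + \sqrt{79266}}$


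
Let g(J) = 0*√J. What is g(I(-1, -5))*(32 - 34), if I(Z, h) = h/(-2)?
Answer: 0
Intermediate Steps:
I(Z, h) = -h/2
g(J) = 0
g(I(-1, -5))*(32 - 34) = 0*(32 - 34) = 0*(-2) = 0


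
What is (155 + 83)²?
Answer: 56644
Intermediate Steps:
(155 + 83)² = 238² = 56644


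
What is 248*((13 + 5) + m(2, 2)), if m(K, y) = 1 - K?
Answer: 4216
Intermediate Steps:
248*((13 + 5) + m(2, 2)) = 248*((13 + 5) + (1 - 1*2)) = 248*(18 + (1 - 2)) = 248*(18 - 1) = 248*17 = 4216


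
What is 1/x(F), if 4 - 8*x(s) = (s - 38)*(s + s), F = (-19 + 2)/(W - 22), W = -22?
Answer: 7744/32007 ≈ 0.24195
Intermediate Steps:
F = 17/44 (F = (-19 + 2)/(-22 - 22) = -17/(-44) = -17*(-1/44) = 17/44 ≈ 0.38636)
x(s) = 1/2 - s*(-38 + s)/4 (x(s) = 1/2 - (s - 38)*(s + s)/8 = 1/2 - (-38 + s)*2*s/8 = 1/2 - s*(-38 + s)/4)
1/x(F) = 1/(1/2 - (17/44)**2/4 + (19/2)*(17/44)) = 1/(1/2 - 1/4*289/1936 + 323/88) = 1/(1/2 - 289/7744 + 323/88) = 1/(32007/7744) = 7744/32007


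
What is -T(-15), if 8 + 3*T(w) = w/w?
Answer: 7/3 ≈ 2.3333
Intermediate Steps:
T(w) = -7/3 (T(w) = -8/3 + (w/w)/3 = -8/3 + (⅓)*1 = -8/3 + ⅓ = -7/3)
-T(-15) = -1*(-7/3) = 7/3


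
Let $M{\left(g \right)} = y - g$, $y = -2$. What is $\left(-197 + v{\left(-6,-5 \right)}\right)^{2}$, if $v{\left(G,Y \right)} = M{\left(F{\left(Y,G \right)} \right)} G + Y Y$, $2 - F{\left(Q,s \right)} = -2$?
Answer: $18496$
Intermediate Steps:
$F{\left(Q,s \right)} = 4$ ($F{\left(Q,s \right)} = 2 - -2 = 2 + 2 = 4$)
$M{\left(g \right)} = -2 - g$
$v{\left(G,Y \right)} = Y^{2} - 6 G$ ($v{\left(G,Y \right)} = \left(-2 - 4\right) G + Y Y = \left(-2 - 4\right) G + Y^{2} = - 6 G + Y^{2} = Y^{2} - 6 G$)
$\left(-197 + v{\left(-6,-5 \right)}\right)^{2} = \left(-197 + \left(\left(-5\right)^{2} - -36\right)\right)^{2} = \left(-197 + \left(25 + 36\right)\right)^{2} = \left(-197 + 61\right)^{2} = \left(-136\right)^{2} = 18496$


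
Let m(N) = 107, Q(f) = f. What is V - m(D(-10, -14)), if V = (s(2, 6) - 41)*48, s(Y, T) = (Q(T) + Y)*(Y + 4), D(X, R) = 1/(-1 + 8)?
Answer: 229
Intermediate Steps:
D(X, R) = 1/7
s(Y, T) = (4 + Y)*(T + Y) (s(Y, T) = (T + Y)*(Y + 4) = (T + Y)*(4 + Y) = (4 + Y)*(T + Y))
V = 336 (V = ((2**2 + 4*6 + 4*2 + 6*2) - 41)*48 = ((4 + 24 + 8 + 12) - 41)*48 = (48 - 41)*48 = 7*48 = 336)
V - m(D(-10, -14)) = 336 - 1*107 = 336 - 107 = 229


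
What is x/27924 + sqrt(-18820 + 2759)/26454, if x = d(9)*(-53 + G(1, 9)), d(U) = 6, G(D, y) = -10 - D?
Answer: -32/2327 + I*sqrt(16061)/26454 ≈ -0.013752 + 0.0047907*I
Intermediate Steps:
x = -384 (x = 6*(-53 + (-10 - 1*1)) = 6*(-53 + (-10 - 1)) = 6*(-53 - 11) = 6*(-64) = -384)
x/27924 + sqrt(-18820 + 2759)/26454 = -384/27924 + sqrt(-18820 + 2759)/26454 = -384*1/27924 + sqrt(-16061)*(1/26454) = -32/2327 + (I*sqrt(16061))*(1/26454) = -32/2327 + I*sqrt(16061)/26454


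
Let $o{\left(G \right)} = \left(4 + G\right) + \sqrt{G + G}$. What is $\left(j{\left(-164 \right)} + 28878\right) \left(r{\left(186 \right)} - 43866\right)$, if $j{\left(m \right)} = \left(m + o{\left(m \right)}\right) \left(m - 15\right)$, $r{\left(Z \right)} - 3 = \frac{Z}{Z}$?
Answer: $-3810467388 + 15702596 i \sqrt{82} \approx -3.8105 \cdot 10^{9} + 1.4219 \cdot 10^{8} i$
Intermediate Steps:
$o{\left(G \right)} = 4 + G + \sqrt{2} \sqrt{G}$ ($o{\left(G \right)} = \left(4 + G\right) + \sqrt{2 G} = \left(4 + G\right) + \sqrt{2} \sqrt{G} = 4 + G + \sqrt{2} \sqrt{G}$)
$r{\left(Z \right)} = 4$ ($r{\left(Z \right)} = 3 + \frac{Z}{Z} = 3 + 1 = 4$)
$j{\left(m \right)} = \left(-15 + m\right) \left(4 + 2 m + \sqrt{2} \sqrt{m}\right)$ ($j{\left(m \right)} = \left(m + \left(4 + m + \sqrt{2} \sqrt{m}\right)\right) \left(m - 15\right) = \left(4 + 2 m + \sqrt{2} \sqrt{m}\right) \left(-15 + m\right) = \left(-15 + m\right) \left(4 + 2 m + \sqrt{2} \sqrt{m}\right)$)
$\left(j{\left(-164 \right)} + 28878\right) \left(r{\left(186 \right)} - 43866\right) = \left(\left(-60 - -4264 + 2 \left(-164\right)^{2} + \sqrt{2} \left(-164\right)^{\frac{3}{2}} - 15 \sqrt{2} \sqrt{-164}\right) + 28878\right) \left(4 - 43866\right) = \left(\left(-60 + 4264 + 2 \cdot 26896 + \sqrt{2} \left(- 328 i \sqrt{41}\right) - 15 \sqrt{2} \cdot 2 i \sqrt{41}\right) + 28878\right) \left(-43862\right) = \left(\left(-60 + 4264 + 53792 - 328 i \sqrt{82} - 30 i \sqrt{82}\right) + 28878\right) \left(-43862\right) = \left(\left(57996 - 358 i \sqrt{82}\right) + 28878\right) \left(-43862\right) = \left(86874 - 358 i \sqrt{82}\right) \left(-43862\right) = -3810467388 + 15702596 i \sqrt{82}$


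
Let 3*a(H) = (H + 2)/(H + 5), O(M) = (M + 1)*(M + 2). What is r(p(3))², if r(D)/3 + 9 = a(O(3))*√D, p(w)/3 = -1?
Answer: 454173/625 - 1188*I*√3/25 ≈ 726.68 - 82.307*I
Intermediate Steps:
p(w) = -3 (p(w) = 3*(-1) = -3)
O(M) = (1 + M)*(2 + M)
a(H) = (2 + H)/(3*(5 + H)) (a(H) = ((H + 2)/(H + 5))/3 = ((2 + H)/(5 + H))/3 = (2 + H)/(3*(5 + H)))
r(D) = -27 + 22*√D/25 (r(D) = -27 + 3*(((2 + (2 + 3² + 3*3))/(3*(5 + (2 + 3² + 3*3))))*√D) = -27 + 3*(((2 + (2 + 9 + 9))/(3*(5 + (2 + 9 + 9))))*√D) = -27 + 3*(((2 + 20)/(3*(5 + 20)))*√D) = -27 + 3*(((⅓)*22/25)*√D) = -27 + 3*(((⅓)*(1/25)*22)*√D) = -27 + 3*(22*√D/75) = -27 + 22*√D/25)
r(p(3))² = (-27 + 22*√(-3)/25)² = (-27 + 22*(I*√3)/25)² = (-27 + 22*I*√3/25)²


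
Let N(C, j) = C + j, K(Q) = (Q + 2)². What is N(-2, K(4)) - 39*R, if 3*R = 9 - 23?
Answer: 216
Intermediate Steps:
K(Q) = (2 + Q)²
R = -14/3 (R = (9 - 23)/3 = (⅓)*(-14) = -14/3 ≈ -4.6667)
N(-2, K(4)) - 39*R = (-2 + (2 + 4)²) - 39*(-14/3) = (-2 + 6²) + 182 = (-2 + 36) + 182 = 34 + 182 = 216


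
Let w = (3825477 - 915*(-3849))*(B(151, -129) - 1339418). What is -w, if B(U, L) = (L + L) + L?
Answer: 9843965354160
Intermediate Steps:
B(U, L) = 3*L (B(U, L) = 2*L + L = 3*L)
w = -9843965354160 (w = (3825477 - 915*(-3849))*(3*(-129) - 1339418) = (3825477 + 3521835)*(-387 - 1339418) = 7347312*(-1339805) = -9843965354160)
-w = -1*(-9843965354160) = 9843965354160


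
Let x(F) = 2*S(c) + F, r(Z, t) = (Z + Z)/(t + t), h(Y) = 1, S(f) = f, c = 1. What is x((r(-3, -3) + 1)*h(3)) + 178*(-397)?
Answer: -70662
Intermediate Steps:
r(Z, t) = Z/t (r(Z, t) = (2*Z)/((2*t)) = (2*Z)*(1/(2*t)) = Z/t)
x(F) = 2 + F (x(F) = 2*1 + F = 2 + F)
x((r(-3, -3) + 1)*h(3)) + 178*(-397) = (2 + (-3/(-3) + 1)*1) + 178*(-397) = (2 + (-3*(-⅓) + 1)*1) - 70666 = (2 + (1 + 1)*1) - 70666 = (2 + 2*1) - 70666 = (2 + 2) - 70666 = 4 - 70666 = -70662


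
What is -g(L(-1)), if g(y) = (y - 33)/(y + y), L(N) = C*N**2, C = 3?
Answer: 5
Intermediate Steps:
L(N) = 3*N**2
g(y) = (-33 + y)/(2*y) (g(y) = (-33 + y)/((2*y)) = (-33 + y)*(1/(2*y)) = (-33 + y)/(2*y))
-g(L(-1)) = -(-33 + 3*(-1)**2)/(2*(3*(-1)**2)) = -(-33 + 3*1)/(2*(3*1)) = -(-33 + 3)/(2*3) = -(-30)/(2*3) = -1*(-5) = 5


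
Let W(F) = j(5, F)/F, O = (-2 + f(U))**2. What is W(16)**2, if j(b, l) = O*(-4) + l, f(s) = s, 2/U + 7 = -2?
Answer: 361/6561 ≈ 0.055022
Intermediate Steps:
U = -2/9 (U = 2/(-7 - 2) = 2/(-9) = 2*(-1/9) = -2/9 ≈ -0.22222)
O = 400/81 (O = (-2 - 2/9)**2 = (-20/9)**2 = 400/81 ≈ 4.9383)
j(b, l) = -1600/81 + l (j(b, l) = (400/81)*(-4) + l = -1600/81 + l)
W(F) = (-1600/81 + F)/F
W(16)**2 = ((-1600/81 + 16)/16)**2 = ((1/16)*(-304/81))**2 = (-19/81)**2 = 361/6561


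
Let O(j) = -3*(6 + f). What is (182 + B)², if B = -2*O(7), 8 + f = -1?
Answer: 26896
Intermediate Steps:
f = -9 (f = -8 - 1 = -9)
O(j) = 9 (O(j) = -3*(6 - 9) = -3*(-3) = 9)
B = -18 (B = -2*9 = -18)
(182 + B)² = (182 - 18)² = 164² = 26896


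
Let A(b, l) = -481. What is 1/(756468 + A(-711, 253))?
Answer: 1/755987 ≈ 1.3228e-6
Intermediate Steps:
1/(756468 + A(-711, 253)) = 1/(756468 - 481) = 1/755987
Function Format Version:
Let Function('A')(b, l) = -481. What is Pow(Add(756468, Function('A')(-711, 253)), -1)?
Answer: Rational(1, 755987) ≈ 1.3228e-6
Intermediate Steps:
Pow(Add(756468, Function('A')(-711, 253)), -1) = Pow(Add(756468, -481), -1) = Pow(755987, -1) = Rational(1, 755987)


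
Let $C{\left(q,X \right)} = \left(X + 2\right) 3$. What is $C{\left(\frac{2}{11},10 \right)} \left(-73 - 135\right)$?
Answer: $-7488$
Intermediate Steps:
$C{\left(q,X \right)} = 6 + 3 X$ ($C{\left(q,X \right)} = \left(2 + X\right) 3 = 6 + 3 X$)
$C{\left(\frac{2}{11},10 \right)} \left(-73 - 135\right) = \left(6 + 3 \cdot 10\right) \left(-73 - 135\right) = \left(6 + 30\right) \left(-208\right) = 36 \left(-208\right) = -7488$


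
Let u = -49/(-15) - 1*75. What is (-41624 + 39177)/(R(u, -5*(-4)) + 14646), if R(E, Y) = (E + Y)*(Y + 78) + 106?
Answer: -36705/145232 ≈ -0.25273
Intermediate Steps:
u = -1076/15 (u = -49*(-1/15) - 75 = 49/15 - 75 = -1076/15 ≈ -71.733)
R(E, Y) = 106 + (78 + Y)*(E + Y) (R(E, Y) = (E + Y)*(78 + Y) + 106 = (78 + Y)*(E + Y) + 106 = 106 + (78 + Y)*(E + Y))
(-41624 + 39177)/(R(u, -5*(-4)) + 14646) = (-41624 + 39177)/((106 + (-5*(-4))**2 + 78*(-1076/15) + 78*(-5*(-4)) - (-1076)*(-4)/3) + 14646) = -2447/((106 + 20**2 - 27976/5 + 78*20 - 1076/15*20) + 14646) = -2447/((106 + 400 - 27976/5 + 1560 - 4304/3) + 14646) = -2447/(-74458/15 + 14646) = -2447/145232/15 = -2447*15/145232 = -36705/145232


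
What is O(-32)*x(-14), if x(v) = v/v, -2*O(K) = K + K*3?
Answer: 64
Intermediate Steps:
O(K) = -2*K (O(K) = -(K + K*3)/2 = -(K + 3*K)/2 = -2*K)
x(v) = 1
O(-32)*x(-14) = -2*(-32)*1 = 64*1 = 64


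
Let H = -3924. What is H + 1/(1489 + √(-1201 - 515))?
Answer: (-7848*√429 + 5842835*I)/(-1489*I + 2*√429) ≈ -3924.0 - 1.8716e-5*I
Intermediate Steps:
H + 1/(1489 + √(-1201 - 515)) = -3924 + 1/(1489 + √(-1201 - 515)) = -3924 + 1/(1489 + √(-1716)) = -3924 + 1/(1489 + 2*I*√429)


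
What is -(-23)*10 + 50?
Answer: 280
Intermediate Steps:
-(-23)*10 + 50 = -23*(-10) + 50 = 230 + 50 = 280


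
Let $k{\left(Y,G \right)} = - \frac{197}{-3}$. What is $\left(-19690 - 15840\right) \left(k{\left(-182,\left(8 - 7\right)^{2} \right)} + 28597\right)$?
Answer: $- \frac{3055153640}{3} \approx -1.0184 \cdot 10^{9}$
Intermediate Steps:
$k{\left(Y,G \right)} = \frac{197}{3}$ ($k{\left(Y,G \right)} = \left(-197\right) \left(- \frac{1}{3}\right) = \frac{197}{3}$)
$\left(-19690 - 15840\right) \left(k{\left(-182,\left(8 - 7\right)^{2} \right)} + 28597\right) = \left(-19690 - 15840\right) \left(\frac{197}{3} + 28597\right) = \left(-35530\right) \frac{85988}{3} = - \frac{3055153640}{3}$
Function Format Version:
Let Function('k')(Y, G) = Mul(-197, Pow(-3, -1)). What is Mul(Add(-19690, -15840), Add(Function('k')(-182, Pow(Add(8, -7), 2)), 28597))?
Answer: Rational(-3055153640, 3) ≈ -1.0184e+9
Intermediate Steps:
Function('k')(Y, G) = Rational(197, 3) (Function('k')(Y, G) = Mul(-197, Rational(-1, 3)) = Rational(197, 3))
Mul(Add(-19690, -15840), Add(Function('k')(-182, Pow(Add(8, -7), 2)), 28597)) = Mul(Add(-19690, -15840), Add(Rational(197, 3), 28597)) = Mul(-35530, Rational(85988, 3)) = Rational(-3055153640, 3)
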